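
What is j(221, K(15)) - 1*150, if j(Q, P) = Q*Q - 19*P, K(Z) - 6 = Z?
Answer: 48292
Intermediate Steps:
K(Z) = 6 + Z
j(Q, P) = Q² - 19*P
j(221, K(15)) - 1*150 = (221² - 19*(6 + 15)) - 1*150 = (48841 - 19*21) - 150 = (48841 - 399) - 150 = 48442 - 150 = 48292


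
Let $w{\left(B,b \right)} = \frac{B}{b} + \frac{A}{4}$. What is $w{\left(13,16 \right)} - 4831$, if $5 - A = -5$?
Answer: $- \frac{77243}{16} \approx -4827.7$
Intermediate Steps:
$A = 10$ ($A = 5 - -5 = 5 + 5 = 10$)
$w{\left(B,b \right)} = \frac{5}{2} + \frac{B}{b}$ ($w{\left(B,b \right)} = \frac{B}{b} + \frac{10}{4} = \frac{B}{b} + 10 \cdot \frac{1}{4} = \frac{B}{b} + \frac{5}{2} = \frac{5}{2} + \frac{B}{b}$)
$w{\left(13,16 \right)} - 4831 = \left(\frac{5}{2} + \frac{13}{16}\right) - 4831 = \frac{53}{16} - 4831 = - \frac{77243}{16}$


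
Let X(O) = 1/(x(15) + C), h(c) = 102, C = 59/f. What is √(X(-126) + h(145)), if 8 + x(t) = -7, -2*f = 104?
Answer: √71756314/839 ≈ 10.096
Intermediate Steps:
f = -52 (f = -½*104 = -52)
x(t) = -15 (x(t) = -8 - 7 = -15)
C = -59/52 (C = 59/(-52) = 59*(-1/52) = -59/52 ≈ -1.1346)
X(O) = -52/839 (X(O) = 1/(-15 - 59/52) = 1/(-839/52) = -52/839)
√(X(-126) + h(145)) = √(-52/839 + 102) = √(85526/839) = √71756314/839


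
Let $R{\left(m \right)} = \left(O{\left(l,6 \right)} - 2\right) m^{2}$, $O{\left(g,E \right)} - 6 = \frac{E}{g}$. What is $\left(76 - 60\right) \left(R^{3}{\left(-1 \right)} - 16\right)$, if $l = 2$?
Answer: $5232$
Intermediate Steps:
$O{\left(g,E \right)} = 6 + \frac{E}{g}$
$R{\left(m \right)} = 7 m^{2}$ ($R{\left(m \right)} = \left(\left(6 + \frac{6}{2}\right) - 2\right) m^{2} = \left(\left(6 + 6 \cdot \frac{1}{2}\right) - 2\right) m^{2} = \left(\left(6 + 3\right) - 2\right) m^{2} = \left(9 - 2\right) m^{2} = 7 m^{2}$)
$\left(76 - 60\right) \left(R^{3}{\left(-1 \right)} - 16\right) = \left(76 - 60\right) \left(\left(7 \left(-1\right)^{2}\right)^{3} - 16\right) = \left(76 - 60\right) \left(\left(7 \cdot 1\right)^{3} - 16\right) = 16 \left(7^{3} - 16\right) = 16 \left(343 - 16\right) = 16 \cdot 327 = 5232$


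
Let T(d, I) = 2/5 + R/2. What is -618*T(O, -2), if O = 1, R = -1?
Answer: 309/5 ≈ 61.800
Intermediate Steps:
T(d, I) = -1/10 (T(d, I) = 2/5 - 1/2 = -1/10)
-618*T(O, -2) = -618*(-1/10) = 309/5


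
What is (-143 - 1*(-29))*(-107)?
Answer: 12198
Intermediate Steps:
(-143 - 1*(-29))*(-107) = (-143 + 29)*(-107) = -114*(-107) = 12198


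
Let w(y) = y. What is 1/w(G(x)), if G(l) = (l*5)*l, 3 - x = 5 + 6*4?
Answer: 1/3380 ≈ 0.00029586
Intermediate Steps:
x = -26 (x = 3 - (5 + 6*4) = 3 - (5 + 24) = 3 - 1*29 = 3 - 29 = -26)
G(l) = 5*l**2 (G(l) = (5*l)*l = 5*l**2)
1/w(G(x)) = 1/(5*(-26)**2) = 1/(5*676) = 1/3380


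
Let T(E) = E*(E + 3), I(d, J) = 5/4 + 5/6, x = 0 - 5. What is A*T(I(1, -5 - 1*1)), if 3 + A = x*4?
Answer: -35075/144 ≈ -243.58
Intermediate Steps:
x = -5
I(d, J) = 25/12 (I(d, J) = 5*(¼) + 5*(⅙) = 5/4 + ⅚ = 25/12)
T(E) = E*(3 + E)
A = -23 (A = -3 - 5*4 = -3 - 20 = -23)
A*T(I(1, -5 - 1*1)) = -575*(3 + 25/12)/12 = -575*61/(12*12) = -23*1525/144 = -35075/144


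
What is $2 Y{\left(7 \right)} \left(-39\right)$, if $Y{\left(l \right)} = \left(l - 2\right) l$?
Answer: $-2730$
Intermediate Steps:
$Y{\left(l \right)} = l \left(-2 + l\right)$ ($Y{\left(l \right)} = \left(l - 2\right) l = \left(-2 + l\right) l = l \left(-2 + l\right)$)
$2 Y{\left(7 \right)} \left(-39\right) = 2 \cdot 7 \left(-2 + 7\right) \left(-39\right) = 2 \cdot 7 \cdot 5 \left(-39\right) = 2 \cdot 35 \left(-39\right) = 70 \left(-39\right) = -2730$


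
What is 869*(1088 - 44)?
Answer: 907236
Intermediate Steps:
869*(1088 - 44) = 869*1044 = 907236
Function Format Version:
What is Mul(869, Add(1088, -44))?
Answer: 907236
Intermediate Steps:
Mul(869, Add(1088, -44)) = Mul(869, 1044) = 907236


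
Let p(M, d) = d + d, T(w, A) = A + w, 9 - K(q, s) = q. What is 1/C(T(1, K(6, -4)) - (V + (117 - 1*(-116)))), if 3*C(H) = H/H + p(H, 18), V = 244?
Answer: 3/37 ≈ 0.081081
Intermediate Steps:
K(q, s) = 9 - q
p(M, d) = 2*d
C(H) = 37/3 (C(H) = (H/H + 2*18)/3 = (1 + 36)/3 = (⅓)*37 = 37/3)
1/C(T(1, K(6, -4)) - (V + (117 - 1*(-116)))) = 1/(37/3) = 3/37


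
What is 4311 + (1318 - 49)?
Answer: 5580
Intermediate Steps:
4311 + (1318 - 49) = 4311 + 1269 = 5580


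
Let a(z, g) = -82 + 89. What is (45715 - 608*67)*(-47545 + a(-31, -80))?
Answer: -236691702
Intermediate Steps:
a(z, g) = 7
(45715 - 608*67)*(-47545 + a(-31, -80)) = (45715 - 608*67)*(-47545 + 7) = (45715 - 40736)*(-47538) = 4979*(-47538) = -236691702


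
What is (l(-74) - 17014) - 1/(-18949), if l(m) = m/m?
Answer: -322379336/18949 ≈ -17013.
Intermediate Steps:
l(m) = 1
(l(-74) - 17014) - 1/(-18949) = (1 - 17014) - 1/(-18949) = -17013 - 1*(-1/18949) = -17013 + 1/18949 = -322379336/18949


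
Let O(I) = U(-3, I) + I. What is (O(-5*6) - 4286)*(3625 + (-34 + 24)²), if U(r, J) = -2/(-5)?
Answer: -16075610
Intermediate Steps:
U(r, J) = ⅖ (U(r, J) = -2*(-⅕) = ⅖)
O(I) = ⅖ + I
(O(-5*6) - 4286)*(3625 + (-34 + 24)²) = ((⅖ - 5*6) - 4286)*(3625 + (-34 + 24)²) = ((⅖ - 30) - 4286)*(3625 + (-10)²) = (-148/5 - 4286)*(3625 + 100) = -21578/5*3725 = -16075610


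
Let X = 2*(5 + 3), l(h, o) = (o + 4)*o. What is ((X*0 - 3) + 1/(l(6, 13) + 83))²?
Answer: 829921/92416 ≈ 8.9803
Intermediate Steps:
l(h, o) = o*(4 + o) (l(h, o) = (4 + o)*o = o*(4 + o))
X = 16 (X = 2*8 = 16)
((X*0 - 3) + 1/(l(6, 13) + 83))² = ((16*0 - 3) + 1/(13*(4 + 13) + 83))² = ((0 - 3) + 1/(13*17 + 83))² = (-3 + 1/(221 + 83))² = (-3 + 1/304)² = (-911/304)² = 829921/92416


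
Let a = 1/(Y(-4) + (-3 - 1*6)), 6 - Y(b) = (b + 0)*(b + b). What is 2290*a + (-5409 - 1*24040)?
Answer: -206601/7 ≈ -29514.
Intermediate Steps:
Y(b) = 6 - 2*b**2 (Y(b) = 6 - (b + 0)*(b + b) = 6 - b*2*b = 6 - 2*b**2)
a = -1/35 (a = 1/((6 - 2*(-4)**2) + (-3 - 1*6)) = 1/((6 - 2*16) + (-3 - 6)) = 1/((6 - 32) - 9) = 1/(-26 - 9) = 1/(-35) = -1/35 ≈ -0.028571)
2290*a + (-5409 - 1*24040) = 2290*(-1/35) + (-5409 - 1*24040) = -458/7 + (-5409 - 24040) = -458/7 - 29449 = -206601/7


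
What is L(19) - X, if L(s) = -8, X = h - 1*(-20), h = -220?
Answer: 192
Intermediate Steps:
X = -200 (X = -220 - 1*(-20) = -220 + 20 = -200)
L(19) - X = -8 - 1*(-200) = -8 + 200 = 192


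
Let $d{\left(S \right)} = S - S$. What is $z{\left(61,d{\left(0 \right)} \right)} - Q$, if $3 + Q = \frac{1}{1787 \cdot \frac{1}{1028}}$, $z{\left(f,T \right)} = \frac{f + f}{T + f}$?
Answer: $\frac{7907}{1787} \approx 4.4247$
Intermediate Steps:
$d{\left(S \right)} = 0$
$z{\left(f,T \right)} = \frac{2 f}{T + f}$
$Q = - \frac{4333}{1787}$ ($Q = -3 + \frac{1}{1787 \cdot \frac{1}{1028}} = -3 + \frac{1}{\frac{1787}{1028}} = -3 + \frac{1028}{1787} = - \frac{4333}{1787} \approx -2.4247$)
$z{\left(61,d{\left(0 \right)} \right)} - Q = 2 \cdot 61 \frac{1}{0 + 61} - - \frac{4333}{1787} = 2 \cdot 61 \cdot \frac{1}{61} + \frac{4333}{1787} = 2 + \frac{4333}{1787} = \frac{7907}{1787}$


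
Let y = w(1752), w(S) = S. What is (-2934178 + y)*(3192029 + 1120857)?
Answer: -12647219041436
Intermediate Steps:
y = 1752
(-2934178 + y)*(3192029 + 1120857) = (-2934178 + 1752)*(3192029 + 1120857) = -2932426*4312886 = -12647219041436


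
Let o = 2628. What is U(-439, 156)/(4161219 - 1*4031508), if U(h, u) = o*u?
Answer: 136656/43237 ≈ 3.1606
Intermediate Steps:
U(h, u) = 2628*u
U(-439, 156)/(4161219 - 1*4031508) = (2628*156)/(4161219 - 1*4031508) = 409968/(4161219 - 4031508) = 409968/129711 = 409968*(1/129711) = 136656/43237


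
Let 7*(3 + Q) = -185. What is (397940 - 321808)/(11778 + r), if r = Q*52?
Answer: 266462/35867 ≈ 7.4292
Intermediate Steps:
Q = -206/7 (Q = -3 + (⅐)*(-185) = -3 - 185/7 = -206/7 ≈ -29.429)
r = -10712/7 (r = -206/7*52 = -10712/7 ≈ -1530.3)
(397940 - 321808)/(11778 + r) = (397940 - 321808)/(11778 - 10712/7) = 76132/(71734/7) = 76132*(7/71734) = 266462/35867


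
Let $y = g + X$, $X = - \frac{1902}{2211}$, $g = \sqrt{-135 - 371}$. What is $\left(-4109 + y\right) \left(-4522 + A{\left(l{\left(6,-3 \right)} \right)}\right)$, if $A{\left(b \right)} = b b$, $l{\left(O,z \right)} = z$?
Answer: $\frac{13669728071}{737} - 4513 i \sqrt{506} \approx 1.8548 \cdot 10^{7} - 1.0152 \cdot 10^{5} i$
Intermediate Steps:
$A{\left(b \right)} = b^{2}$
$g = i \sqrt{506}$ ($g = \sqrt{-506} = i \sqrt{506} \approx 22.494 i$)
$X = - \frac{634}{737}$ ($X = \left(-1902\right) \frac{1}{2211} = - \frac{634}{737} \approx -0.86024$)
$y = - \frac{634}{737} + i \sqrt{506}$ ($y = i \sqrt{506} - \frac{634}{737} = - \frac{634}{737} + i \sqrt{506} \approx -0.86024 + 22.494 i$)
$\left(-4109 + y\right) \left(-4522 + A{\left(l{\left(6,-3 \right)} \right)}\right) = \left(-4109 - \left(\frac{634}{737} - i \sqrt{506}\right)\right) \left(-4522 + \left(-3\right)^{2}\right) = \left(- \frac{3028967}{737} + i \sqrt{506}\right) \left(-4522 + 9\right) = \left(- \frac{3028967}{737} + i \sqrt{506}\right) \left(-4513\right) = \frac{13669728071}{737} - 4513 i \sqrt{506}$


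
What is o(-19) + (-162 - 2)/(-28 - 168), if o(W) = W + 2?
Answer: -792/49 ≈ -16.163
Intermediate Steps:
o(W) = 2 + W
o(-19) + (-162 - 2)/(-28 - 168) = (2 - 19) + (-162 - 2)/(-28 - 168) = -17 - 164/(-196) = -17 - 164*(-1/196) = -17 + 41/49 = -792/49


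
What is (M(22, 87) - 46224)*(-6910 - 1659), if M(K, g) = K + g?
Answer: 395159435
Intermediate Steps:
(M(22, 87) - 46224)*(-6910 - 1659) = ((22 + 87) - 46224)*(-6910 - 1659) = (109 - 46224)*(-8569) = -46115*(-8569) = 395159435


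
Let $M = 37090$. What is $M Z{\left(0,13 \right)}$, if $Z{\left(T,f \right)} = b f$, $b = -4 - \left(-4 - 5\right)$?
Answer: $2410850$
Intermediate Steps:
$b = 5$ ($b = -4 - -9 = -4 + 9 = 5$)
$Z{\left(T,f \right)} = 5 f$
$M Z{\left(0,13 \right)} = 37090 \cdot 5 \cdot 13 = 37090 \cdot 65 = 2410850$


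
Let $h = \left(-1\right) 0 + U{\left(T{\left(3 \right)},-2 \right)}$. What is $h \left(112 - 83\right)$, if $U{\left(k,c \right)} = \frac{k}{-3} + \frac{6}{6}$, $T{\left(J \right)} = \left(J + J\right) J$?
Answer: $-145$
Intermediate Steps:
$T{\left(J \right)} = 2 J^{2}$ ($T{\left(J \right)} = 2 J J = 2 J^{2}$)
$U{\left(k,c \right)} = 1 - \frac{k}{3}$ ($U{\left(k,c \right)} = k \left(- \frac{1}{3}\right) + 6 \cdot \frac{1}{6} = - \frac{k}{3} + 1 = 1 - \frac{k}{3}$)
$h = -5$ ($h = \left(-1\right) 0 + \left(1 - \frac{2 \cdot 3^{2}}{3}\right) = 0 + \left(1 - \frac{2 \cdot 9}{3}\right) = 0 + \left(1 - 6\right) = 0 - 5 = -5$)
$h \left(112 - 83\right) = - 5 \left(112 - 83\right) = \left(-5\right) 29 = -145$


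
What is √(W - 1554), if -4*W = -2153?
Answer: I*√4063/2 ≈ 31.871*I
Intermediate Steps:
W = 2153/4 (W = -¼*(-2153) = 2153/4 ≈ 538.25)
√(W - 1554) = √(2153/4 - 1554) = √(-4063/4) = I*√4063/2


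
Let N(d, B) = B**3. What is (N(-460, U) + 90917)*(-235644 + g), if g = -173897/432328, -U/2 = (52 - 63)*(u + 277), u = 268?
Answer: -175601436171772885140293/432328 ≈ -4.0618e+17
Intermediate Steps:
U = 11990 (U = -2*(52 - 63)*(268 + 277) = -(-22)*545 = -2*(-5995) = 11990)
g = -173897/432328 (g = -173897*1/432328 = -173897/432328 ≈ -0.40223)
(N(-460, U) + 90917)*(-235644 + g) = (11990**3 + 90917)*(-235644 - 173897/432328) = (1723683599000 + 90917)*(-101875673129/432328) = 1723683689917*(-101875673129/432328) = -175601436171772885140293/432328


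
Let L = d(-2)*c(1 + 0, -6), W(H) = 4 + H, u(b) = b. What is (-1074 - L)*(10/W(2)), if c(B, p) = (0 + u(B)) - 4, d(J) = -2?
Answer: -1800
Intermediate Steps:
c(B, p) = -4 + B (c(B, p) = (0 + B) - 4 = B - 4 = -4 + B)
L = 6 (L = -2*(-4 + (1 + 0)) = -2*(-4 + 1) = -2*(-3) = 6)
(-1074 - L)*(10/W(2)) = (-1074 - 1*6)*(10/(4 + 2)) = (-1074 - 6)*(10/6) = -10800/6 = -1080*5/3 = -1800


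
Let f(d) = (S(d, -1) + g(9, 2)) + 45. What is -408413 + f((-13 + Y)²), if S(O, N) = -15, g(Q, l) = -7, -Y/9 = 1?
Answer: -408390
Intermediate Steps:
Y = -9 (Y = -9*1 = -9)
f(d) = 23 (f(d) = (-15 - 7) + 45 = -22 + 45 = 23)
-408413 + f((-13 + Y)²) = -408413 + 23 = -408390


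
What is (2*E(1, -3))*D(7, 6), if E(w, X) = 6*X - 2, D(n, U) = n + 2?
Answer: -360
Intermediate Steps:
D(n, U) = 2 + n
E(w, X) = -2 + 6*X
(2*E(1, -3))*D(7, 6) = (2*(-2 + 6*(-3)))*(2 + 7) = (2*(-2 - 18))*9 = (2*(-20))*9 = -40*9 = -360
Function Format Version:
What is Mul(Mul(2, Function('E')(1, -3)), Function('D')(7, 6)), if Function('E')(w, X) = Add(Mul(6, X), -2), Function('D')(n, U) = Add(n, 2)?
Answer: -360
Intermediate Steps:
Function('D')(n, U) = Add(2, n)
Function('E')(w, X) = Add(-2, Mul(6, X))
Mul(Mul(2, Function('E')(1, -3)), Function('D')(7, 6)) = Mul(Mul(2, Add(-2, Mul(6, -3))), Add(2, 7)) = Mul(Mul(2, Add(-2, -18)), 9) = Mul(Mul(2, -20), 9) = Mul(-40, 9) = -360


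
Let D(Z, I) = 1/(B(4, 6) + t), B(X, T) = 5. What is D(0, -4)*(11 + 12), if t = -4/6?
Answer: 69/13 ≈ 5.3077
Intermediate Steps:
t = -2/3 (t = -4*1/6 = -2/3 ≈ -0.66667)
D(Z, I) = 3/13 (D(Z, I) = 1/(5 - 2/3) = 1/(13/3) = 3/13)
D(0, -4)*(11 + 12) = 3*(11 + 12)/13 = (3/13)*23 = 69/13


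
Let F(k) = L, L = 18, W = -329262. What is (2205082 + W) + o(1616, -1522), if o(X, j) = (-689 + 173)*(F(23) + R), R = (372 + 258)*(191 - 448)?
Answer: 85412092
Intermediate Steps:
F(k) = 18
R = -161910 (R = 630*(-257) = -161910)
o(X, j) = 83536272 (o(X, j) = (-689 + 173)*(18 - 161910) = -516*(-161892) = 83536272)
(2205082 + W) + o(1616, -1522) = (2205082 - 329262) + 83536272 = 1875820 + 83536272 = 85412092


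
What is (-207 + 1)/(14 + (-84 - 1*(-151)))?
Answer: -206/81 ≈ -2.5432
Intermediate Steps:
(-207 + 1)/(14 + (-84 - 1*(-151))) = -206/(14 + (-84 + 151)) = -206/(14 + 67) = -206/81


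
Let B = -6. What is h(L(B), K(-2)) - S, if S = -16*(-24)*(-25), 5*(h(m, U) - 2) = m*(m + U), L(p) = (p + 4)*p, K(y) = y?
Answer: 9626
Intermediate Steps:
L(p) = p*(4 + p) (L(p) = (4 + p)*p = p*(4 + p))
h(m, U) = 2 + m*(U + m)/5 (h(m, U) = 2 + (m*(m + U))/5 = 2 + (m*(U + m))/5 = 2 + m*(U + m)/5)
S = -9600 (S = 384*(-25) = -9600)
h(L(B), K(-2)) - S = (2 + (-6*(4 - 6))²/5 + (⅕)*(-2)*(-6*(4 - 6))) - 1*(-9600) = (2 + (-6*(-2))²/5 + (⅕)*(-2)*(-6*(-2))) + 9600 = (2 + (⅕)*12² + (⅕)*(-2)*12) + 9600 = (2 + (⅕)*144 - 24/5) + 9600 = (2 + 144/5 - 24/5) + 9600 = 26 + 9600 = 9626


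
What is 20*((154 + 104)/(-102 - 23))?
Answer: -1032/25 ≈ -41.280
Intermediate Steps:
20*((154 + 104)/(-102 - 23)) = 20*(258/(-125)) = 20*(258*(-1/125)) = 20*(-258/125) = -1032/25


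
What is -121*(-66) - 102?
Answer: 7884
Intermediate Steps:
-121*(-66) - 102 = 7986 - 102 = 7884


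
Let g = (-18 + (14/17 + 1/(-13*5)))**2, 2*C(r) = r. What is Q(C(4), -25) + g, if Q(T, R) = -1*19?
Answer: 337686534/1221025 ≈ 276.56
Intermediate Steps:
C(r) = r/2
Q(T, R) = -19
g = 360886009/1221025 (g = (-18 + (14*(1/17) - 1/13*1/5))**2 = (-18 + (14/17 - 1/65))**2 = (-18 + 893/1105)**2 = (-18997/1105)**2 = 360886009/1221025 ≈ 295.56)
Q(C(4), -25) + g = -19 + 360886009/1221025 = 337686534/1221025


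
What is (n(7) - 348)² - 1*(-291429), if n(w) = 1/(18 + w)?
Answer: 257815726/625 ≈ 4.1251e+5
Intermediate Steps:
(n(7) - 348)² - 1*(-291429) = (1/(18 + 7) - 348)² - 1*(-291429) = (1/25 - 348)² + 291429 = (-8699/25)² + 291429 = 75672601/625 + 291429 = 257815726/625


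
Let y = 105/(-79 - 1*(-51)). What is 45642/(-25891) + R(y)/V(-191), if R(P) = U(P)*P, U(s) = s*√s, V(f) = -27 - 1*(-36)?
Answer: -45642/25891 + 25*I*√15/32 ≈ -1.7629 + 3.0258*I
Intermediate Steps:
V(f) = 9 (V(f) = -27 + 36 = 9)
U(s) = s^(3/2)
y = -15/4 (y = 105/(-79 + 51) = 105/(-28) = 105*(-1/28) = -15/4 ≈ -3.7500)
R(P) = P^(5/2) (R(P) = P^(3/2)*P = P^(5/2))
45642/(-25891) + R(y)/V(-191) = 45642/(-25891) + (-15/4)^(5/2)/9 = 45642*(-1/25891) + (225*I*√15/32)*(⅑) = -45642/25891 + 25*I*√15/32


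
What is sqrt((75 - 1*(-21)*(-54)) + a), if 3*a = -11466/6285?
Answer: I*sqrt(4650646505)/2095 ≈ 32.552*I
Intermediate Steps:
a = -1274/2095 (a = (-11466/6285)/3 = (-11466*1/6285)/3 = (1/3)*(-3822/2095) = -1274/2095 ≈ -0.60811)
sqrt((75 - 1*(-21)*(-54)) + a) = sqrt((75 - 1*(-21)*(-54)) - 1274/2095) = sqrt((75 + 21*(-54)) - 1274/2095) = sqrt((75 - 1134) - 1274/2095) = sqrt(-1059 - 1274/2095) = sqrt(-2219879/2095) = I*sqrt(4650646505)/2095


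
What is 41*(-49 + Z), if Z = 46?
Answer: -123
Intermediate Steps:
41*(-49 + Z) = 41*(-49 + 46) = 41*(-3) = -123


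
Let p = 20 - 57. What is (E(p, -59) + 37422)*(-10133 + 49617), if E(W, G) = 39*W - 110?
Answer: 1416251596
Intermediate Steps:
p = -37
E(W, G) = -110 + 39*W
(E(p, -59) + 37422)*(-10133 + 49617) = ((-110 + 39*(-37)) + 37422)*(-10133 + 49617) = ((-110 - 1443) + 37422)*39484 = (-1553 + 37422)*39484 = 35869*39484 = 1416251596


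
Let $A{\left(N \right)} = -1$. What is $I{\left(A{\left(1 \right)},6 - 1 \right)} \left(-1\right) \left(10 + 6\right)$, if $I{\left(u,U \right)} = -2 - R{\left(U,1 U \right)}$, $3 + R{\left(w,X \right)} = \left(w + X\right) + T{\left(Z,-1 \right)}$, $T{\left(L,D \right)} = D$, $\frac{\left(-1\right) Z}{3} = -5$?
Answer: $128$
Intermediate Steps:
$Z = 15$ ($Z = \left(-3\right) \left(-5\right) = 15$)
$R{\left(w,X \right)} = -4 + X + w$ ($R{\left(w,X \right)} = -3 - \left(1 - X - w\right) = -3 + \left(-1 + X + w\right) = -4 + X + w$)
$I{\left(u,U \right)} = 2 - 2 U$ ($I{\left(u,U \right)} = -2 - \left(-4 + 1 U + U\right) = -2 - \left(-4 + U + U\right) = -2 - \left(-4 + 2 U\right) = 2 - 2 U$)
$I{\left(A{\left(1 \right)},6 - 1 \right)} \left(-1\right) \left(10 + 6\right) = \left(2 - 2 \left(6 - 1\right)\right) \left(-1\right) \left(10 + 6\right) = \left(2 - 10\right) \left(-1\right) 16 = \left(-8\right) \left(-1\right) 16 = 8 \cdot 16 = 128$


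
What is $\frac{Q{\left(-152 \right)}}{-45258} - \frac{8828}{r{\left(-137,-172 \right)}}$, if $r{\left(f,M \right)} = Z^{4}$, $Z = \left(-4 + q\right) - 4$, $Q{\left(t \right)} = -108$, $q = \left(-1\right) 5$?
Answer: $- \frac{66075506}{215435623} \approx -0.30671$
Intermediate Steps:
$q = -5$
$Z = -13$ ($Z = \left(-4 - 5\right) - 4 = -9 - 4 = -13$)
$r{\left(f,M \right)} = 28561$ ($r{\left(f,M \right)} = \left(-13\right)^{4} = 28561$)
$\frac{Q{\left(-152 \right)}}{-45258} - \frac{8828}{r{\left(-137,-172 \right)}} = - \frac{108}{-45258} - \frac{8828}{28561} = \left(-108\right) \left(- \frac{1}{45258}\right) - \frac{8828}{28561} = \frac{18}{7543} - \frac{8828}{28561} = - \frac{66075506}{215435623}$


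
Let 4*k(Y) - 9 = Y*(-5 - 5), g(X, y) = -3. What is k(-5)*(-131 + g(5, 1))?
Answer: -3953/2 ≈ -1976.5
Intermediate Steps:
k(Y) = 9/4 - 5*Y/2 (k(Y) = 9/4 + (Y*(-5 - 5))/4 = 9/4 + (Y*(-10))/4 = 9/4 + (-10*Y)/4 = 9/4 - 5*Y/2)
k(-5)*(-131 + g(5, 1)) = (9/4 - 5/2*(-5))*(-131 - 3) = (9/4 + 25/2)*(-134) = (59/4)*(-134) = -3953/2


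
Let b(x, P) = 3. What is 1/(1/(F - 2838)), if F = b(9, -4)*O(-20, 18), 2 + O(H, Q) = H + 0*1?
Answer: -2904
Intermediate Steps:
O(H, Q) = -2 + H (O(H, Q) = -2 + (H + 0*1) = -2 + (H + 0) = -2 + H)
F = -66 (F = 3*(-2 - 20) = 3*(-22) = -66)
1/(1/(F - 2838)) = 1/(1/(-66 - 2838)) = 1/(1/(-2904)) = 1/(-1/2904) = -2904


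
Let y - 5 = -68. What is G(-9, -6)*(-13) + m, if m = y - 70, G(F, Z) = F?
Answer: -16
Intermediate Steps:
y = -63 (y = 5 - 68 = -63)
m = -133 (m = -63 - 70 = -133)
G(-9, -6)*(-13) + m = -9*(-13) - 133 = 117 - 133 = -16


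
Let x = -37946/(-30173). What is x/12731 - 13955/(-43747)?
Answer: 44315938387/138881345941 ≈ 0.31909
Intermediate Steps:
x = 37946/30173 (x = -37946*(-1/30173) = 37946/30173 ≈ 1.2576)
x/12731 - 13955/(-43747) = (37946/30173)/12731 - 13955/(-43747) = (37946/30173)*(1/12731) - 13955*(-1/43747) = 37946/384132463 + 13955/43747 = 44315938387/138881345941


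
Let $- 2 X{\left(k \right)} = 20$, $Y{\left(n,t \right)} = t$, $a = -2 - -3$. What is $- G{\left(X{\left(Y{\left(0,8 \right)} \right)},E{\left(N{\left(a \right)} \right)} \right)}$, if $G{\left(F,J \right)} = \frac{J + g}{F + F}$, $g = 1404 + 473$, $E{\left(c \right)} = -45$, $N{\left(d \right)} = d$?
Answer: $\frac{458}{5} \approx 91.6$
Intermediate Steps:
$a = 1$ ($a = -2 + 3 = 1$)
$X{\left(k \right)} = -10$ ($X{\left(k \right)} = \left(- \frac{1}{2}\right) 20 = -10$)
$g = 1877$
$G{\left(F,J \right)} = \frac{1877 + J}{2 F}$ ($G{\left(F,J \right)} = \frac{J + 1877}{F + F} = \frac{1877 + J}{2 F}$)
$- G{\left(X{\left(Y{\left(0,8 \right)} \right)},E{\left(N{\left(a \right)} \right)} \right)} = - \frac{1877 - 45}{2 \left(-10\right)} = - \frac{\left(-1\right) 1832}{2 \cdot 10} = \left(-1\right) \left(- \frac{458}{5}\right) = \frac{458}{5}$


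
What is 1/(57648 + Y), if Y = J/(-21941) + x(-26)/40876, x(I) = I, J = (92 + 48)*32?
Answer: 448430158/25851009900911 ≈ 1.7347e-5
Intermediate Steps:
J = 4480 (J = 140*32 = 4480)
Y = -91847473/448430158 (Y = 4480/(-21941) - 26/40876 = 4480*(-1/21941) - 26*1/40876 = -4480/21941 - 13/20438 = -91847473/448430158 ≈ -0.20482)
1/(57648 + Y) = 1/(57648 - 91847473/448430158) = 1/(25851009900911/448430158) = 448430158/25851009900911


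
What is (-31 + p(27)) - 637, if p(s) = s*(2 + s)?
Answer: 115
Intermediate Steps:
(-31 + p(27)) - 637 = (-31 + 27*(2 + 27)) - 637 = (-31 + 27*29) - 637 = (-31 + 783) - 637 = 752 - 637 = 115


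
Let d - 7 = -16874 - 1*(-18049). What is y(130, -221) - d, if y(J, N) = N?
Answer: -1403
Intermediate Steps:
d = 1182 (d = 7 + (-16874 - 1*(-18049)) = 7 + (-16874 + 18049) = 7 + 1175 = 1182)
y(130, -221) - d = -221 - 1*1182 = -221 - 1182 = -1403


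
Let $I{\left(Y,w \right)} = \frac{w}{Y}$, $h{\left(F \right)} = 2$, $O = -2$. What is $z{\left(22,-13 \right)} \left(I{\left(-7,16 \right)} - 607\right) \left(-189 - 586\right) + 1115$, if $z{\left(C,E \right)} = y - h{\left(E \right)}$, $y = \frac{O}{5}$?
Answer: $- \frac{7925095}{7} \approx -1.1322 \cdot 10^{6}$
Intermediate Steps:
$y = - \frac{2}{5} \approx -0.4$
$z{\left(C,E \right)} = - \frac{12}{5}$ ($z{\left(C,E \right)} = - \frac{2}{5} - 2 = - \frac{12}{5}$)
$z{\left(22,-13 \right)} \left(I{\left(-7,16 \right)} - 607\right) \left(-189 - 586\right) + 1115 = - \frac{12 \left(\frac{16}{-7} - 607\right) \left(-189 - 586\right)}{5} + 1115 = - \frac{12 \left(16 \left(- \frac{1}{7}\right) - 607\right) \left(-775\right)}{5} + 1115 = - \frac{12 \left(- \frac{16}{7} - 607\right) \left(-775\right)}{5} + 1115 = - \frac{12 \left(\left(- \frac{4265}{7}\right) \left(-775\right)\right)}{5} + 1115 = \left(- \frac{12}{5}\right) \frac{3305375}{7} + 1115 = - \frac{7932900}{7} + 1115 = - \frac{7925095}{7}$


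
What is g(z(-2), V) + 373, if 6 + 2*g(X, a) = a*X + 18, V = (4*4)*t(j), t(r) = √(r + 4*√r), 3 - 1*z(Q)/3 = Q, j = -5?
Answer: 379 + 120*√(-5 + 4*I*√5) ≈ 573.37 + 331.33*I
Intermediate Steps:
z(Q) = 9 - 3*Q
V = 16*√(-5 + 4*I*√5) (V = (4*4)*√(-5 + 4*√(-5)) = 16*√(-5 + 4*(I*√5)) = 16*√(-5 + 4*I*√5) ≈ 25.915 + 44.177*I)
g(X, a) = 6 + X*a/2 (g(X, a) = -3 + (a*X + 18)/2 = -3 + (X*a + 18)/2 = -3 + (18 + X*a)/2 = -3 + (9 + X*a/2) = 6 + X*a/2)
g(z(-2), V) + 373 = (6 + (9 - 3*(-2))*(16*√(-5 + 4*I*√5))/2) + 373 = (6 + (9 + 6)*(16*√(-5 + 4*I*√5))/2) + 373 = (6 + (½)*15*(16*√(-5 + 4*I*√5))) + 373 = (6 + 120*√(-5 + 4*I*√5)) + 373 = 379 + 120*√(-5 + 4*I*√5)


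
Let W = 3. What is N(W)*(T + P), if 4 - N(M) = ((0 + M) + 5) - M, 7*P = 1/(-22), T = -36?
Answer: 5545/154 ≈ 36.006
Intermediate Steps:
P = -1/154 (P = (1/7)/(-22) = (1/7)*(-1/22) = -1/154 ≈ -0.0064935)
N(M) = -1 (N(M) = 4 - (((0 + M) + 5) - M) = 4 - ((M + 5) - M) = 4 - ((5 + M) - M) = 4 - 1*5 = 4 - 5 = -1)
N(W)*(T + P) = -(-36 - 1/154) = -1*(-5545/154) = 5545/154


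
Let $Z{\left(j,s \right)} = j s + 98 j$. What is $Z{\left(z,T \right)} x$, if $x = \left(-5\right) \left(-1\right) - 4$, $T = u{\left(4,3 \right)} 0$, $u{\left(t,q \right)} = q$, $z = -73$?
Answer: $-7154$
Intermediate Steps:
$T = 0$ ($T = 3 \cdot 0 = 0$)
$Z{\left(j,s \right)} = 98 j + j s$
$x = 1$ ($x = 5 - 4 = 1$)
$Z{\left(z,T \right)} x = - 73 \left(98 + 0\right) 1 = \left(-73\right) 98 \cdot 1 = \left(-7154\right) 1 = -7154$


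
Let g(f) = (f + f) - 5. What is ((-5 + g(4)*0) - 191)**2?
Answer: 38416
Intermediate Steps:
g(f) = -5 + 2*f (g(f) = 2*f - 5 = -5 + 2*f)
((-5 + g(4)*0) - 191)**2 = ((-5 + (-5 + 2*4)*0) - 191)**2 = ((-5 + (-5 + 8)*0) - 191)**2 = ((-5 + 3*0) - 191)**2 = ((-5 + 0) - 191)**2 = (-5 - 191)**2 = (-196)**2 = 38416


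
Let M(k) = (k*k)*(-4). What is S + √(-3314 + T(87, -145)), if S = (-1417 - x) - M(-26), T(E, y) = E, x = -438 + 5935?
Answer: -4210 + I*√3227 ≈ -4210.0 + 56.807*I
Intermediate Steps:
x = 5497
M(k) = -4*k² (M(k) = k²*(-4) = -4*k²)
S = -4210 (S = (-1417 - 1*5497) - (-4)*(-26)² = (-1417 - 5497) - (-4)*676 = -6914 - 1*(-2704) = -6914 + 2704 = -4210)
S + √(-3314 + T(87, -145)) = -4210 + √(-3314 + 87) = -4210 + √(-3227) = -4210 + I*√3227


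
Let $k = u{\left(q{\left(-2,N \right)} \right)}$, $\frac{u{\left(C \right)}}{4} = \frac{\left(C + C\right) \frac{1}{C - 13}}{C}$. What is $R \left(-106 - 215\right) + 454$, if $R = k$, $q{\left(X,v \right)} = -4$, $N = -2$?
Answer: $\frac{10286}{17} \approx 605.06$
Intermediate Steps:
$u{\left(C \right)} = \frac{8}{-13 + C}$ ($u{\left(C \right)} = 4 \frac{\left(C + C\right) \frac{1}{C - 13}}{C} = 4 \frac{2 C \frac{1}{-13 + C}}{C} = 4 \frac{2}{-13 + C} = \frac{8}{-13 + C}$)
$k = - \frac{8}{17}$ ($k = \frac{8}{-13 - 4} = \frac{8}{-17} = 8 \left(- \frac{1}{17}\right) = - \frac{8}{17} \approx -0.47059$)
$R = - \frac{8}{17} \approx -0.47059$
$R \left(-106 - 215\right) + 454 = - \frac{8 \left(-106 - 215\right)}{17} + 454 = \left(- \frac{8}{17}\right) \left(-321\right) + 454 = \frac{2568}{17} + 454 = \frac{10286}{17}$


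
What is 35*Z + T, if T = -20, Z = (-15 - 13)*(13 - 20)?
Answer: 6840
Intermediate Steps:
Z = 196 (Z = -28*(-7) = 196)
35*Z + T = 35*196 - 20 = 6860 - 20 = 6840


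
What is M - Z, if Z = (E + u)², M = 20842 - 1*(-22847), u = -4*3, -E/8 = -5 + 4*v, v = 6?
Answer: 16793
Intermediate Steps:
E = -152 (E = -8*(-5 + 4*6) = -8*(-5 + 24) = -8*19 = -152)
u = -12
M = 43689 (M = 20842 + 22847 = 43689)
Z = 26896 (Z = (-152 - 12)² = (-164)² = 26896)
M - Z = 43689 - 1*26896 = 43689 - 26896 = 16793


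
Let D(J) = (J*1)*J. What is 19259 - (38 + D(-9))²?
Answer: 5098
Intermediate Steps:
D(J) = J² (D(J) = J*J = J²)
19259 - (38 + D(-9))² = 19259 - (38 + (-9)²)² = 19259 - (38 + 81)² = 19259 - 1*119² = 19259 - 1*14161 = 19259 - 14161 = 5098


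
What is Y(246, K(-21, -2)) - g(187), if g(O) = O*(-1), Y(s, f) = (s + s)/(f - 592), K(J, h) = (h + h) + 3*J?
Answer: 122741/659 ≈ 186.25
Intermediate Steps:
K(J, h) = 2*h + 3*J
Y(s, f) = 2*s/(-592 + f) (Y(s, f) = (2*s)/(-592 + f) = 2*s/(-592 + f))
g(O) = -O
Y(246, K(-21, -2)) - g(187) = 2*246/(-592 + (2*(-2) + 3*(-21))) - (-1)*187 = 2*246/(-592 + (-4 - 63)) - 1*(-187) = 2*246/(-592 - 67) + 187 = 2*246/(-659) + 187 = 2*246*(-1/659) + 187 = -492/659 + 187 = 122741/659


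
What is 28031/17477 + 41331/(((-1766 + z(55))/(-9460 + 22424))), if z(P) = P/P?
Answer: -9364390748353/30846905 ≈ -3.0358e+5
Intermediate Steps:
z(P) = 1
28031/17477 + 41331/(((-1766 + z(55))/(-9460 + 22424))) = 28031/17477 + 41331/(((-1766 + 1)/(-9460 + 22424))) = 28031*(1/17477) + 41331/((-1765/12964)) = 28031/17477 + 41331/((-1765*1/12964)) = 28031/17477 + 41331/(-1765/12964) = 28031/17477 + 41331*(-12964/1765) = 28031/17477 - 535815084/1765 = -9364390748353/30846905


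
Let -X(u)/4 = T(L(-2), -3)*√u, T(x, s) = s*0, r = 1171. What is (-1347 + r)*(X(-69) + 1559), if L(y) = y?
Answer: -274384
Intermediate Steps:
T(x, s) = 0
X(u) = 0 (X(u) = -0*√u = -4*0 = 0)
(-1347 + r)*(X(-69) + 1559) = (-1347 + 1171)*(0 + 1559) = -176*1559 = -274384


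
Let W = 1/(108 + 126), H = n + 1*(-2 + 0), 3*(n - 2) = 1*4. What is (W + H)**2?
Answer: 97969/54756 ≈ 1.7892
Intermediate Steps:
n = 10/3 (n = 2 + (1*4)/3 = 2 + (1/3)*4 = 2 + 4/3 = 10/3 ≈ 3.3333)
H = 4/3 (H = 10/3 + 1*(-2 + 0) = 10/3 + 1*(-2) = 10/3 - 2 = 4/3 ≈ 1.3333)
W = 1/234 ≈ 0.0042735
(W + H)**2 = (1/234 + 4/3)**2 = (313/234)**2 = 97969/54756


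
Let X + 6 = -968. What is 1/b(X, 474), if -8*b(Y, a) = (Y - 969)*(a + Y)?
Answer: -2/242875 ≈ -8.2347e-6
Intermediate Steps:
X = -974 (X = -6 - 968 = -974)
b(Y, a) = -(-969 + Y)*(Y + a)/8 (b(Y, a) = -(Y - 969)*(a + Y)/8 = -(-969 + Y)*(Y + a)/8)
1/b(X, 474) = 1/(-⅛*(-974)² + (969/8)*(-974) + (969/8)*474 - ⅛*(-974)*474) = 1/(-⅛*948676 - 471903/4 + 229653/4 + 115419/2) = 1/(-237169/2 - 471903/4 + 229653/4 + 115419/2) = 1/(-242875/2) = -2/242875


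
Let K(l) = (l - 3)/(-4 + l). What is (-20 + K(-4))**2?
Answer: 23409/64 ≈ 365.77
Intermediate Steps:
K(l) = (-3 + l)/(-4 + l)
(-20 + K(-4))**2 = (-20 + (-3 - 4)/(-4 - 4))**2 = (-20 - 7/(-8))**2 = (-20 - 1/8*(-7))**2 = (-20 + 7/8)**2 = (-153/8)**2 = 23409/64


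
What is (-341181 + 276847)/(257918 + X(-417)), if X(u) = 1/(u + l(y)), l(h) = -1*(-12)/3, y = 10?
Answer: -26569942/106520133 ≈ -0.24944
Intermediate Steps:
l(h) = 4 (l(h) = 12*(⅓) = 4)
X(u) = 1/(4 + u) (X(u) = 1/(u + 4) = 1/(4 + u))
(-341181 + 276847)/(257918 + X(-417)) = (-341181 + 276847)/(257918 + 1/(4 - 417)) = -64334/(257918 + 1/(-413)) = -64334/(257918 - 1/413) = -64334/106520133/413 = -64334*413/106520133 = -26569942/106520133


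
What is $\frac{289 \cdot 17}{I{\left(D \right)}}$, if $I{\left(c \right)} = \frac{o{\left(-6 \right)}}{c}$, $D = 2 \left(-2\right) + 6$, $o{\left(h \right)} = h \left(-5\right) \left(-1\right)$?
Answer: $- \frac{4913}{15} \approx -327.53$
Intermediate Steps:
$o{\left(h \right)} = 5 h$ ($o{\left(h \right)} = - 5 h \left(-1\right) = 5 h$)
$D = 2$ ($D = -4 + 6 = 2$)
$I{\left(c \right)} = - \frac{30}{c}$ ($I{\left(c \right)} = \frac{5 \left(-6\right)}{c} = - \frac{30}{c}$)
$\frac{289 \cdot 17}{I{\left(D \right)}} = \frac{289 \cdot 17}{\left(-30\right) \frac{1}{2}} = \frac{4913}{\left(-30\right) \frac{1}{2}} = \frac{4913}{-15} = 4913 \left(- \frac{1}{15}\right) = - \frac{4913}{15}$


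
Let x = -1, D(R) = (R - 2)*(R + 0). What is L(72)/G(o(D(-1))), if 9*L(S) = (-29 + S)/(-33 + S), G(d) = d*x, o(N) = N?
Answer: -43/1053 ≈ -0.040836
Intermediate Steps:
D(R) = R*(-2 + R) (D(R) = (-2 + R)*R = R*(-2 + R))
G(d) = -d (G(d) = d*(-1) = -d)
L(S) = (-29 + S)/(9*(-33 + S)) (L(S) = ((-29 + S)/(-33 + S))/9 = (-29 + S)/(9*(-33 + S)))
L(72)/G(o(D(-1))) = ((-29 + 72)/(9*(-33 + 72)))/((-(-1)*(-2 - 1))) = ((⅑)*43/39)/((-(-1)*(-3))) = ((⅑)*(1/39)*43)/((-1*3)) = (43/351)/(-3) = (43/351)*(-⅓) = -43/1053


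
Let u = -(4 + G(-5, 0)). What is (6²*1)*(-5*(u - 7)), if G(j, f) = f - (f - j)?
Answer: 1080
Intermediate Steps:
G(j, f) = j (G(j, f) = f + (j - f) = j)
u = 1 (u = -(4 - 5) = -1*(-1) = 1)
(6²*1)*(-5*(u - 7)) = (6²*1)*(-5*(1 - 7)) = (36*1)*(-5*(-6)) = 36*30 = 1080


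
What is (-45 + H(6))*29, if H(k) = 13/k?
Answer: -7453/6 ≈ -1242.2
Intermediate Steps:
(-45 + H(6))*29 = (-45 + 13/6)*29 = -257/6*29 = -7453/6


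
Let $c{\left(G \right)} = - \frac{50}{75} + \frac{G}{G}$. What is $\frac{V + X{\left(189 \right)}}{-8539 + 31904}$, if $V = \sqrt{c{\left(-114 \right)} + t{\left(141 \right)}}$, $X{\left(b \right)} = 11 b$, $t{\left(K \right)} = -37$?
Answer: $\frac{2079}{23365} + \frac{i \sqrt{330}}{70095} \approx 0.088979 + 0.00025916 i$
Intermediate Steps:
$c{\left(G \right)} = \frac{1}{3}$ ($c{\left(G \right)} = \left(-50\right) \frac{1}{75} + 1 = - \frac{2}{3} + 1 = \frac{1}{3}$)
$V = \frac{i \sqrt{330}}{3}$ ($V = \sqrt{\frac{1}{3} - 37} = \sqrt{- \frac{110}{3}} = \frac{i \sqrt{330}}{3} \approx 6.0553 i$)
$\frac{V + X{\left(189 \right)}}{-8539 + 31904} = \frac{\frac{i \sqrt{330}}{3} + 11 \cdot 189}{-8539 + 31904} = \frac{\frac{i \sqrt{330}}{3} + 2079}{23365} = \left(2079 + \frac{i \sqrt{330}}{3}\right) \frac{1}{23365} = \frac{2079}{23365} + \frac{i \sqrt{330}}{70095}$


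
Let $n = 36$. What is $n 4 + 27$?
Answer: $171$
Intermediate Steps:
$n 4 + 27 = 36 \cdot 4 + 27 = 144 + 27 = 171$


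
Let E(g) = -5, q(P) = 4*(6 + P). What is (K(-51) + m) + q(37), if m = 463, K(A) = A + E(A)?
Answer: 579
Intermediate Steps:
q(P) = 24 + 4*P
K(A) = -5 + A (K(A) = A - 5 = -5 + A)
(K(-51) + m) + q(37) = ((-5 - 51) + 463) + (24 + 4*37) = (-56 + 463) + (24 + 148) = 407 + 172 = 579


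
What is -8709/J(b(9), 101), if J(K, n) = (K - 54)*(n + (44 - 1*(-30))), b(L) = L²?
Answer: -2903/1575 ≈ -1.8432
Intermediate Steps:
J(K, n) = (-54 + K)*(74 + n) (J(K, n) = (-54 + K)*(n + (44 + 30)) = (-54 + K)*(n + 74) = (-54 + K)*(74 + n))
-8709/J(b(9), 101) = -8709/(-3996 - 54*101 + 74*9² + 9²*101) = -8709/(-3996 - 5454 + 74*81 + 81*101) = -8709/(-3996 - 5454 + 5994 + 8181) = -8709/4725 = -8709*1/4725 = -2903/1575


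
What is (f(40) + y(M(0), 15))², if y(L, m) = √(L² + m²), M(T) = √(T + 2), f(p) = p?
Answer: (40 + √227)² ≈ 3032.3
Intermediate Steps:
M(T) = √(2 + T)
(f(40) + y(M(0), 15))² = (40 + √((√(2 + 0))² + 15²))² = (40 + √((√2)² + 225))² = (40 + √(2 + 225))² = (40 + √227)²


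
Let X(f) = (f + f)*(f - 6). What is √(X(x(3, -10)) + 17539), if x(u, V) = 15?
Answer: √17809 ≈ 133.45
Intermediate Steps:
X(f) = 2*f*(-6 + f) (X(f) = (2*f)*(-6 + f) = 2*f*(-6 + f))
√(X(x(3, -10)) + 17539) = √(2*15*(-6 + 15) + 17539) = √(2*15*9 + 17539) = √(270 + 17539) = √17809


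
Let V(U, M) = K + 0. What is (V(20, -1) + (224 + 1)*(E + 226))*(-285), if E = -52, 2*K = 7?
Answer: -22317495/2 ≈ -1.1159e+7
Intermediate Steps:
K = 7/2 (K = (½)*7 = 7/2 ≈ 3.5000)
V(U, M) = 7/2 (V(U, M) = 7/2 + 0 = 7/2)
(V(20, -1) + (224 + 1)*(E + 226))*(-285) = (7/2 + (224 + 1)*(-52 + 226))*(-285) = (7/2 + 225*174)*(-285) = (7/2 + 39150)*(-285) = (78307/2)*(-285) = -22317495/2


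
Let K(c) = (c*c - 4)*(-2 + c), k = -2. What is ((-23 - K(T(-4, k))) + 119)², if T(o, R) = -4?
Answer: 28224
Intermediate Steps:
K(c) = (-4 + c²)*(-2 + c) (K(c) = (c² - 4)*(-2 + c) = (-4 + c²)*(-2 + c))
((-23 - K(T(-4, k))) + 119)² = ((-23 - (8 + (-4)³ - 4*(-4) - 2*(-4)²)) + 119)² = ((-23 - (8 - 64 + 16 - 2*16)) + 119)² = ((-23 - (8 - 64 + 16 - 32)) + 119)² = ((-23 - 1*(-72)) + 119)² = ((-23 + 72) + 119)² = (49 + 119)² = 168² = 28224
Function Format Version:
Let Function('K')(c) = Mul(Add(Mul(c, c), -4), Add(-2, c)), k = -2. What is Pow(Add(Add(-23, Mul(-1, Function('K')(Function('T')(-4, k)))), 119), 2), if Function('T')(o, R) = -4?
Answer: 28224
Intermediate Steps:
Function('K')(c) = Mul(Add(-4, Pow(c, 2)), Add(-2, c)) (Function('K')(c) = Mul(Add(Pow(c, 2), -4), Add(-2, c)) = Mul(Add(-4, Pow(c, 2)), Add(-2, c)))
Pow(Add(Add(-23, Mul(-1, Function('K')(Function('T')(-4, k)))), 119), 2) = Pow(Add(Add(-23, Mul(-1, Add(8, Pow(-4, 3), Mul(-4, -4), Mul(-2, Pow(-4, 2))))), 119), 2) = Pow(Add(Add(-23, Mul(-1, Add(8, -64, 16, Mul(-2, 16)))), 119), 2) = Pow(Add(Add(-23, Mul(-1, Add(8, -64, 16, -32))), 119), 2) = Pow(Add(Add(-23, Mul(-1, -72)), 119), 2) = Pow(Add(Add(-23, 72), 119), 2) = Pow(Add(49, 119), 2) = Pow(168, 2) = 28224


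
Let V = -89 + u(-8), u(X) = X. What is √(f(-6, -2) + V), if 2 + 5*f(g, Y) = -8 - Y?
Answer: I*√2465/5 ≈ 9.9297*I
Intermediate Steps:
f(g, Y) = -2 - Y/5 (f(g, Y) = -⅖ + (-8 - Y)/5 = -⅖ + (-8/5 - Y/5) = -2 - Y/5)
V = -97 (V = -89 - 8 = -97)
√(f(-6, -2) + V) = √((-2 - ⅕*(-2)) - 97) = √((-2 + ⅖) - 97) = √(-8/5 - 97) = √(-493/5) = I*√2465/5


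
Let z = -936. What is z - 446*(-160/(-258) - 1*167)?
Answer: 9451754/129 ≈ 73269.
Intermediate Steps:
z - 446*(-160/(-258) - 1*167) = -936 - 446*(-160/(-258) - 1*167) = -936 - 446*(-160*(-1/258) - 167) = -936 - 446*(80/129 - 167) = -936 - 446*(-21463/129) = -936 + 9572498/129 = 9451754/129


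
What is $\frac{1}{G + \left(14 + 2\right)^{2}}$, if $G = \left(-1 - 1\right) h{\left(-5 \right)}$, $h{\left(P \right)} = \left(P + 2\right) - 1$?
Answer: $\frac{1}{264} \approx 0.0037879$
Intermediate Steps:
$h{\left(P \right)} = 1 + P$ ($h{\left(P \right)} = \left(2 + P\right) - 1 = 1 + P$)
$G = 8$ ($G = \left(-1 - 1\right) \left(1 - 5\right) = \left(-2\right) \left(-4\right) = 8$)
$\frac{1}{G + \left(14 + 2\right)^{2}} = \frac{1}{8 + \left(14 + 2\right)^{2}} = \frac{1}{8 + 16^{2}} = \frac{1}{8 + 256} = \frac{1}{264}$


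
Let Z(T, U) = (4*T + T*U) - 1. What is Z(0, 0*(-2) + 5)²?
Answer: 1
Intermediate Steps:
Z(T, U) = -1 + 4*T + T*U
Z(0, 0*(-2) + 5)² = (-1 + 4*0 + 0*(0*(-2) + 5))² = (-1 + 0 + 0*(0 + 5))² = (-1 + 0 + 0*5)² = (-1 + 0 + 0)² = (-1)² = 1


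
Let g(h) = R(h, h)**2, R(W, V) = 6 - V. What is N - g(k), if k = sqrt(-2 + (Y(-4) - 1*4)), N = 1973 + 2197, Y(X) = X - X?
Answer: 4140 + 12*I*sqrt(6) ≈ 4140.0 + 29.394*I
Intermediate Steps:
Y(X) = 0
N = 4170
k = I*sqrt(6) (k = sqrt(-2 + (0 - 1*4)) = sqrt(-2 + (0 - 4)) = sqrt(-2 - 4) = sqrt(-6) = I*sqrt(6) ≈ 2.4495*I)
g(h) = (6 - h)**2
N - g(k) = 4170 - (-6 + I*sqrt(6))**2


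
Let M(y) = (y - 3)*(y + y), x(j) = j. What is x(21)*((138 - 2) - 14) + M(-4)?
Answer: 2618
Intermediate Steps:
M(y) = 2*y*(-3 + y) (M(y) = (-3 + y)*(2*y) = 2*y*(-3 + y))
x(21)*((138 - 2) - 14) + M(-4) = 21*((138 - 2) - 14) + 2*(-4)*(-3 - 4) = 21*(136 - 14) + 2*(-4)*(-7) = 21*122 + 56 = 2562 + 56 = 2618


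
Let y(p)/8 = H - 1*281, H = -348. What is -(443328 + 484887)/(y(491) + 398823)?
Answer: -928215/393791 ≈ -2.3571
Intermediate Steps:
y(p) = -5032 (y(p) = 8*(-348 - 1*281) = 8*(-348 - 281) = 8*(-629) = -5032)
-(443328 + 484887)/(y(491) + 398823) = -(443328 + 484887)/(-5032 + 398823) = -928215/393791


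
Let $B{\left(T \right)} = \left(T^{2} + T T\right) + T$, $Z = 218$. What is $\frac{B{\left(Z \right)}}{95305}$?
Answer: $\frac{95266}{95305} \approx 0.99959$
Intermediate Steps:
$B{\left(T \right)} = T + 2 T^{2}$ ($B{\left(T \right)} = \left(T^{2} + T^{2}\right) + T = 2 T^{2} + T = T + 2 T^{2}$)
$\frac{B{\left(Z \right)}}{95305} = \frac{218 \left(1 + 2 \cdot 218\right)}{95305} = 218 \left(1 + 436\right) \frac{1}{95305} = 218 \cdot 437 \cdot \frac{1}{95305} = 95266 \cdot \frac{1}{95305} = \frac{95266}{95305}$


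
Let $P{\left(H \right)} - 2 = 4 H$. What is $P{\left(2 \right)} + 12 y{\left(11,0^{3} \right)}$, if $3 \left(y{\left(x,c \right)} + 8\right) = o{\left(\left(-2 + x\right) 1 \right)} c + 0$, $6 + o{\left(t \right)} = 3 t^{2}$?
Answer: $-86$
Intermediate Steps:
$o{\left(t \right)} = -6 + 3 t^{2}$
$P{\left(H \right)} = 2 + 4 H$
$y{\left(x,c \right)} = -8 + \frac{c \left(-6 + 3 \left(-2 + x\right)^{2}\right)}{3}$ ($y{\left(x,c \right)} = -8 + \frac{\left(-6 + 3 \left(\left(-2 + x\right) 1\right)^{2}\right) c + 0}{3} = -8 + \frac{\left(-6 + 3 \left(-2 + x\right)^{2}\right) c + 0}{3} = -8 + \frac{c \left(-6 + 3 \left(-2 + x\right)^{2}\right) + 0}{3} = -8 + \frac{c \left(-6 + 3 \left(-2 + x\right)^{2}\right)}{3}$)
$P{\left(2 \right)} + 12 y{\left(11,0^{3} \right)} = \left(2 + 4 \cdot 2\right) + 12 \left(-8 + 0^{3} \left(-2 + \left(-2 + 11\right)^{2}\right)\right) = \left(2 + 8\right) + 12 \left(-8 + 0 \left(-2 + 9^{2}\right)\right) = 10 + 12 \left(-8 + 0 \left(-2 + 81\right)\right) = 10 + 12 \left(-8 + 0 \cdot 79\right) = 10 + 12 \left(-8 + 0\right) = 10 + 12 \left(-8\right) = 10 - 96 = -86$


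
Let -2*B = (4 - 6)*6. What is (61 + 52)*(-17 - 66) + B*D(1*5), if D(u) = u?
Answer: -9349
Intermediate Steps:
B = 6 (B = -(4 - 6)*6/2 = -(-1)*6 = -½*(-12) = 6)
(61 + 52)*(-17 - 66) + B*D(1*5) = (61 + 52)*(-17 - 66) + 6*(1*5) = 113*(-83) + 6*5 = -9379 + 30 = -9349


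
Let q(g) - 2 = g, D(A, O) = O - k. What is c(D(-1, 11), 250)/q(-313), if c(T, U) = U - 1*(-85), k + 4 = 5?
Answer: -335/311 ≈ -1.0772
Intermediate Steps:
k = 1 (k = -4 + 5 = 1)
D(A, O) = -1 + O (D(A, O) = O - 1*1 = O - 1 = -1 + O)
q(g) = 2 + g
c(T, U) = 85 + U (c(T, U) = U + 85 = 85 + U)
c(D(-1, 11), 250)/q(-313) = (85 + 250)/(2 - 313) = 335/(-311) = 335*(-1/311) = -335/311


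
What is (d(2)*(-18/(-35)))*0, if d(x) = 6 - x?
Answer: 0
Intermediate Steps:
(d(2)*(-18/(-35)))*0 = ((6 - 1*2)*(-18/(-35)))*0 = ((6 - 2)*(-18*(-1/35)))*0 = (4*(18/35))*0 = (72/35)*0 = 0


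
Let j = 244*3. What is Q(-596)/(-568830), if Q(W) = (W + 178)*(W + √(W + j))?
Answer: -124564/284415 + 418*√34/284415 ≈ -0.42940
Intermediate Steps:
j = 732
Q(W) = (178 + W)*(W + √(732 + W)) (Q(W) = (W + 178)*(W + √(W + 732)) = (178 + W)*(W + √(732 + W)))
Q(-596)/(-568830) = ((-596)² + 178*(-596) + 178*√(732 - 596) - 596*√(732 - 596))/(-568830) = (355216 - 106088 + 178*√136 - 1192*√34)*(-1/568830) = (355216 - 106088 + 178*(2*√34) - 1192*√34)*(-1/568830) = (355216 - 106088 + 356*√34 - 1192*√34)*(-1/568830) = (249128 - 836*√34)*(-1/568830) = -124564/284415 + 418*√34/284415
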